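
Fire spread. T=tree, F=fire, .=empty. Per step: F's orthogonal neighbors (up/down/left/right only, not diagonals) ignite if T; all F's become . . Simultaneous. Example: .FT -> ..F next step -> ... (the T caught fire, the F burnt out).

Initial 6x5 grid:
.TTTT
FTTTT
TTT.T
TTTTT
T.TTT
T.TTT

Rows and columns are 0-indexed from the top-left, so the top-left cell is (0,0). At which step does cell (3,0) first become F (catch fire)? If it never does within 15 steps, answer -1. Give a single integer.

Step 1: cell (3,0)='T' (+2 fires, +1 burnt)
Step 2: cell (3,0)='F' (+4 fires, +2 burnt)
  -> target ignites at step 2
Step 3: cell (3,0)='.' (+5 fires, +4 burnt)
Step 4: cell (3,0)='.' (+4 fires, +5 burnt)
Step 5: cell (3,0)='.' (+4 fires, +4 burnt)
Step 6: cell (3,0)='.' (+3 fires, +4 burnt)
Step 7: cell (3,0)='.' (+2 fires, +3 burnt)
Step 8: cell (3,0)='.' (+1 fires, +2 burnt)
Step 9: cell (3,0)='.' (+0 fires, +1 burnt)
  fire out at step 9

2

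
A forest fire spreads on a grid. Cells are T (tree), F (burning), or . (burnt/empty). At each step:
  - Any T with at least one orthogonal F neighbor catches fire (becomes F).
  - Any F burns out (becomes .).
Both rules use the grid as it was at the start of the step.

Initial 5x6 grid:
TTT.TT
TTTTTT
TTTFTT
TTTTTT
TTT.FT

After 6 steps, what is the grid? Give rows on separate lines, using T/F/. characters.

Step 1: 6 trees catch fire, 2 burn out
  TTT.TT
  TTTFTT
  TTF.FT
  TTTFFT
  TTT..F
Step 2: 6 trees catch fire, 6 burn out
  TTT.TT
  TTF.FT
  TF...F
  TTF..F
  TTT...
Step 3: 7 trees catch fire, 6 burn out
  TTF.FT
  TF...F
  F.....
  TF....
  TTF...
Step 4: 5 trees catch fire, 7 burn out
  TF...F
  F.....
  ......
  F.....
  TF....
Step 5: 2 trees catch fire, 5 burn out
  F.....
  ......
  ......
  ......
  F.....
Step 6: 0 trees catch fire, 2 burn out
  ......
  ......
  ......
  ......
  ......

......
......
......
......
......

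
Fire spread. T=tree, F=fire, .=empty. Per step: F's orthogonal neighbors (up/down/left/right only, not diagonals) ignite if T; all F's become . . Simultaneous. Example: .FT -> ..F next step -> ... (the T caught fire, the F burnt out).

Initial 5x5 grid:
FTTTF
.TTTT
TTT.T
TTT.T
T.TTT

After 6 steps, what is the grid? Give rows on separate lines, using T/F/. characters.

Step 1: 3 trees catch fire, 2 burn out
  .FTF.
  .TTTF
  TTT.T
  TTT.T
  T.TTT
Step 2: 4 trees catch fire, 3 burn out
  ..F..
  .FTF.
  TTT.F
  TTT.T
  T.TTT
Step 3: 3 trees catch fire, 4 burn out
  .....
  ..F..
  TFT..
  TTT.F
  T.TTT
Step 4: 4 trees catch fire, 3 burn out
  .....
  .....
  F.F..
  TFT..
  T.TTF
Step 5: 3 trees catch fire, 4 burn out
  .....
  .....
  .....
  F.F..
  T.TF.
Step 6: 2 trees catch fire, 3 burn out
  .....
  .....
  .....
  .....
  F.F..

.....
.....
.....
.....
F.F..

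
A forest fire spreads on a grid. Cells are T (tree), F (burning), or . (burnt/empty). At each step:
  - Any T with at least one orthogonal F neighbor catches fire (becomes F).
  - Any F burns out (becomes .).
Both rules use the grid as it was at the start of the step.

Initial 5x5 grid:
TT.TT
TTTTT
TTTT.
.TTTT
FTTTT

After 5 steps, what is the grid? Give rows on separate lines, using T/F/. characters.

Step 1: 1 trees catch fire, 1 burn out
  TT.TT
  TTTTT
  TTTT.
  .TTTT
  .FTTT
Step 2: 2 trees catch fire, 1 burn out
  TT.TT
  TTTTT
  TTTT.
  .FTTT
  ..FTT
Step 3: 3 trees catch fire, 2 burn out
  TT.TT
  TTTTT
  TFTT.
  ..FTT
  ...FT
Step 4: 5 trees catch fire, 3 burn out
  TT.TT
  TFTTT
  F.FT.
  ...FT
  ....F
Step 5: 5 trees catch fire, 5 burn out
  TF.TT
  F.FTT
  ...F.
  ....F
  .....

TF.TT
F.FTT
...F.
....F
.....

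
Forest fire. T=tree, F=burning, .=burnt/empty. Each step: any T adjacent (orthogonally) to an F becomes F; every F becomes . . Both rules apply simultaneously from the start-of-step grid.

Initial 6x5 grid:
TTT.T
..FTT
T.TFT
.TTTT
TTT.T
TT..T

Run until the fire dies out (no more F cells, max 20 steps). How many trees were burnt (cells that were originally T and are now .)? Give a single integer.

Step 1: +5 fires, +2 burnt (F count now 5)
Step 2: +4 fires, +5 burnt (F count now 4)
Step 3: +5 fires, +4 burnt (F count now 5)
Step 4: +2 fires, +5 burnt (F count now 2)
Step 5: +2 fires, +2 burnt (F count now 2)
Step 6: +1 fires, +2 burnt (F count now 1)
Step 7: +0 fires, +1 burnt (F count now 0)
Fire out after step 7
Initially T: 20, now '.': 29
Total burnt (originally-T cells now '.'): 19

Answer: 19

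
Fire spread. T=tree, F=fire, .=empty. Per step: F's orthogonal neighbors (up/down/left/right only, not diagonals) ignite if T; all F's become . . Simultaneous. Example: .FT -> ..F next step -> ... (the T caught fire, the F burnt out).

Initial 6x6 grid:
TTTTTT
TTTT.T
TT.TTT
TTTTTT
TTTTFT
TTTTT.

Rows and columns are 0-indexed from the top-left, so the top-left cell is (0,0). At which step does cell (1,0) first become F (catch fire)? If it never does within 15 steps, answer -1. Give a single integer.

Step 1: cell (1,0)='T' (+4 fires, +1 burnt)
Step 2: cell (1,0)='T' (+5 fires, +4 burnt)
Step 3: cell (1,0)='T' (+5 fires, +5 burnt)
Step 4: cell (1,0)='T' (+5 fires, +5 burnt)
Step 5: cell (1,0)='T' (+6 fires, +5 burnt)
Step 6: cell (1,0)='T' (+4 fires, +6 burnt)
Step 7: cell (1,0)='F' (+2 fires, +4 burnt)
  -> target ignites at step 7
Step 8: cell (1,0)='.' (+1 fires, +2 burnt)
Step 9: cell (1,0)='.' (+0 fires, +1 burnt)
  fire out at step 9

7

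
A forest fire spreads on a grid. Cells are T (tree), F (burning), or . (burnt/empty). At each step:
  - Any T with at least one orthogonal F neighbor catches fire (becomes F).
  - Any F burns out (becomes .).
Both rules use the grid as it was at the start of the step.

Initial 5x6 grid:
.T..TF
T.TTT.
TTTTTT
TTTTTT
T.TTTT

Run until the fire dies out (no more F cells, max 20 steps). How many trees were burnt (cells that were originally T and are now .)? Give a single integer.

Answer: 22

Derivation:
Step 1: +1 fires, +1 burnt (F count now 1)
Step 2: +1 fires, +1 burnt (F count now 1)
Step 3: +2 fires, +1 burnt (F count now 2)
Step 4: +4 fires, +2 burnt (F count now 4)
Step 5: +4 fires, +4 burnt (F count now 4)
Step 6: +4 fires, +4 burnt (F count now 4)
Step 7: +3 fires, +4 burnt (F count now 3)
Step 8: +2 fires, +3 burnt (F count now 2)
Step 9: +1 fires, +2 burnt (F count now 1)
Step 10: +0 fires, +1 burnt (F count now 0)
Fire out after step 10
Initially T: 23, now '.': 29
Total burnt (originally-T cells now '.'): 22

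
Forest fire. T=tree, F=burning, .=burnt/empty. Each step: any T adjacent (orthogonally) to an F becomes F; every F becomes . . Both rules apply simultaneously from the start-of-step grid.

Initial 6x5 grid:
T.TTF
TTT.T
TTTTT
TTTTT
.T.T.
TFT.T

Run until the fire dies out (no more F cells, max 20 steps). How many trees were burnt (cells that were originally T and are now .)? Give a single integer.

Step 1: +5 fires, +2 burnt (F count now 5)
Step 2: +3 fires, +5 burnt (F count now 3)
Step 3: +6 fires, +3 burnt (F count now 6)
Step 4: +4 fires, +6 burnt (F count now 4)
Step 5: +2 fires, +4 burnt (F count now 2)
Step 6: +1 fires, +2 burnt (F count now 1)
Step 7: +0 fires, +1 burnt (F count now 0)
Fire out after step 7
Initially T: 22, now '.': 29
Total burnt (originally-T cells now '.'): 21

Answer: 21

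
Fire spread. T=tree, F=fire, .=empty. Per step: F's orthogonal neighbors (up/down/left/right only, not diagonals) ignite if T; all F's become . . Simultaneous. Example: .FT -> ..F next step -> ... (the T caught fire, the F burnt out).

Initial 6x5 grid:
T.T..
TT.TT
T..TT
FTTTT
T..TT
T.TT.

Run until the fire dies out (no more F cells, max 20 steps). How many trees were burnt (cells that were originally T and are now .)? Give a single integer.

Answer: 18

Derivation:
Step 1: +3 fires, +1 burnt (F count now 3)
Step 2: +3 fires, +3 burnt (F count now 3)
Step 3: +3 fires, +3 burnt (F count now 3)
Step 4: +3 fires, +3 burnt (F count now 3)
Step 5: +4 fires, +3 burnt (F count now 4)
Step 6: +2 fires, +4 burnt (F count now 2)
Step 7: +0 fires, +2 burnt (F count now 0)
Fire out after step 7
Initially T: 19, now '.': 29
Total burnt (originally-T cells now '.'): 18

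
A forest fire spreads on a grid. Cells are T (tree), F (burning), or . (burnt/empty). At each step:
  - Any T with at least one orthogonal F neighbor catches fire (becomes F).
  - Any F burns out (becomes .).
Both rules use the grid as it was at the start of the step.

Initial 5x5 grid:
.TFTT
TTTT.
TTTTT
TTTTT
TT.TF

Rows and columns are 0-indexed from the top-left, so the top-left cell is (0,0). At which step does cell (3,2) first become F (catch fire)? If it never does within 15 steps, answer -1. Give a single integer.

Step 1: cell (3,2)='T' (+5 fires, +2 burnt)
Step 2: cell (3,2)='T' (+6 fires, +5 burnt)
Step 3: cell (3,2)='F' (+4 fires, +6 burnt)
  -> target ignites at step 3
Step 4: cell (3,2)='.' (+2 fires, +4 burnt)
Step 5: cell (3,2)='.' (+2 fires, +2 burnt)
Step 6: cell (3,2)='.' (+1 fires, +2 burnt)
Step 7: cell (3,2)='.' (+0 fires, +1 burnt)
  fire out at step 7

3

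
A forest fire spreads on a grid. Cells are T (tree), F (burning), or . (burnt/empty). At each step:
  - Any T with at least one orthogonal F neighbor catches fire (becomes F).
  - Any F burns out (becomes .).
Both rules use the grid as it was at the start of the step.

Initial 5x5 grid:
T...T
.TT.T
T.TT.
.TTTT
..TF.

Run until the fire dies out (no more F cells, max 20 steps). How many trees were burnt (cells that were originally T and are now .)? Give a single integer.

Step 1: +2 fires, +1 burnt (F count now 2)
Step 2: +3 fires, +2 burnt (F count now 3)
Step 3: +2 fires, +3 burnt (F count now 2)
Step 4: +1 fires, +2 burnt (F count now 1)
Step 5: +1 fires, +1 burnt (F count now 1)
Step 6: +0 fires, +1 burnt (F count now 0)
Fire out after step 6
Initially T: 13, now '.': 21
Total burnt (originally-T cells now '.'): 9

Answer: 9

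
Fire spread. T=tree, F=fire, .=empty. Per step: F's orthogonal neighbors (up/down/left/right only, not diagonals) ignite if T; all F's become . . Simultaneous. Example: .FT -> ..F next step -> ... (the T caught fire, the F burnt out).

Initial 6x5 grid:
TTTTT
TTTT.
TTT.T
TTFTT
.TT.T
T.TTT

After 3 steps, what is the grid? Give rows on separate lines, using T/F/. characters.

Step 1: 4 trees catch fire, 1 burn out
  TTTTT
  TTTT.
  TTF.T
  TF.FT
  .TF.T
  T.TTT
Step 2: 6 trees catch fire, 4 burn out
  TTTTT
  TTFT.
  TF..T
  F...F
  .F..T
  T.FTT
Step 3: 7 trees catch fire, 6 burn out
  TTFTT
  TF.F.
  F...F
  .....
  ....F
  T..FT

TTFTT
TF.F.
F...F
.....
....F
T..FT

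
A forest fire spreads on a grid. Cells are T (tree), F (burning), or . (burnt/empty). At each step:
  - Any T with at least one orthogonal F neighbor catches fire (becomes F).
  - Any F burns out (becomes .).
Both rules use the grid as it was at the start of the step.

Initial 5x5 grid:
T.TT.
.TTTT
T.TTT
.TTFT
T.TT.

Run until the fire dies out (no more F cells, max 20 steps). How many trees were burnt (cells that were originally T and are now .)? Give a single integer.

Step 1: +4 fires, +1 burnt (F count now 4)
Step 2: +5 fires, +4 burnt (F count now 5)
Step 3: +3 fires, +5 burnt (F count now 3)
Step 4: +2 fires, +3 burnt (F count now 2)
Step 5: +0 fires, +2 burnt (F count now 0)
Fire out after step 5
Initially T: 17, now '.': 22
Total burnt (originally-T cells now '.'): 14

Answer: 14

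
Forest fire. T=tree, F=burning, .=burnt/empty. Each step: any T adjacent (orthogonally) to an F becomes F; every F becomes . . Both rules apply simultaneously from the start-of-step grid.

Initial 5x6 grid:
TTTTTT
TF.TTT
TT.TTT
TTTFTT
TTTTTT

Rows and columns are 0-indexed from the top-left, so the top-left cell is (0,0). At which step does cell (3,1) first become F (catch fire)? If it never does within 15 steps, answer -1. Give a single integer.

Step 1: cell (3,1)='T' (+7 fires, +2 burnt)
Step 2: cell (3,1)='F' (+9 fires, +7 burnt)
  -> target ignites at step 2
Step 3: cell (3,1)='.' (+6 fires, +9 burnt)
Step 4: cell (3,1)='.' (+3 fires, +6 burnt)
Step 5: cell (3,1)='.' (+1 fires, +3 burnt)
Step 6: cell (3,1)='.' (+0 fires, +1 burnt)
  fire out at step 6

2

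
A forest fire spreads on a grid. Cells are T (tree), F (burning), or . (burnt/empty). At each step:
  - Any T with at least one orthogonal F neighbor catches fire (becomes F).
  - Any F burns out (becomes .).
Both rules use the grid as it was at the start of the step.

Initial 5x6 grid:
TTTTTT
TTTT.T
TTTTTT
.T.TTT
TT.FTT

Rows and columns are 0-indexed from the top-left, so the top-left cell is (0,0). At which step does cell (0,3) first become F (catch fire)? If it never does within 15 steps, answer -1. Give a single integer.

Step 1: cell (0,3)='T' (+2 fires, +1 burnt)
Step 2: cell (0,3)='T' (+3 fires, +2 burnt)
Step 3: cell (0,3)='T' (+4 fires, +3 burnt)
Step 4: cell (0,3)='F' (+4 fires, +4 burnt)
  -> target ignites at step 4
Step 5: cell (0,3)='.' (+6 fires, +4 burnt)
Step 6: cell (0,3)='.' (+4 fires, +6 burnt)
Step 7: cell (0,3)='.' (+2 fires, +4 burnt)
Step 8: cell (0,3)='.' (+0 fires, +2 burnt)
  fire out at step 8

4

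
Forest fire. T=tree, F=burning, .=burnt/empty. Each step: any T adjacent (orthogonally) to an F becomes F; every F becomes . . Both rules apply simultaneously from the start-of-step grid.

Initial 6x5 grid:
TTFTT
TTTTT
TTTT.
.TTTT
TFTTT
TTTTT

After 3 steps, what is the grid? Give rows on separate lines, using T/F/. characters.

Step 1: 7 trees catch fire, 2 burn out
  TF.FT
  TTFTT
  TTTT.
  .FTTT
  F.FTT
  TFTTT
Step 2: 10 trees catch fire, 7 burn out
  F...F
  TF.FT
  TFFT.
  ..FTT
  ...FT
  F.FTT
Step 3: 7 trees catch fire, 10 burn out
  .....
  F...F
  F..F.
  ...FT
  ....F
  ...FT

.....
F...F
F..F.
...FT
....F
...FT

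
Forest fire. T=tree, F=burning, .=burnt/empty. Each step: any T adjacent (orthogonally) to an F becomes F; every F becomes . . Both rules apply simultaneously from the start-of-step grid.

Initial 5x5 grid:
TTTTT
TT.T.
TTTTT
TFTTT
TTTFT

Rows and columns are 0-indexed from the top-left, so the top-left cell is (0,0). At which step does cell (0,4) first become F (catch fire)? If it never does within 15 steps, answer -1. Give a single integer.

Step 1: cell (0,4)='T' (+7 fires, +2 burnt)
Step 2: cell (0,4)='T' (+6 fires, +7 burnt)
Step 3: cell (0,4)='T' (+4 fires, +6 burnt)
Step 4: cell (0,4)='T' (+3 fires, +4 burnt)
Step 5: cell (0,4)='F' (+1 fires, +3 burnt)
  -> target ignites at step 5
Step 6: cell (0,4)='.' (+0 fires, +1 burnt)
  fire out at step 6

5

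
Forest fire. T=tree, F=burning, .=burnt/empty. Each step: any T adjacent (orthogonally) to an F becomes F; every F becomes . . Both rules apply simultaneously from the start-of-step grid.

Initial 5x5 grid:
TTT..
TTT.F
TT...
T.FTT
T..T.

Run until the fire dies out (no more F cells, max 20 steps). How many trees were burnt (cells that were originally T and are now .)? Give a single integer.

Answer: 3

Derivation:
Step 1: +1 fires, +2 burnt (F count now 1)
Step 2: +2 fires, +1 burnt (F count now 2)
Step 3: +0 fires, +2 burnt (F count now 0)
Fire out after step 3
Initially T: 13, now '.': 15
Total burnt (originally-T cells now '.'): 3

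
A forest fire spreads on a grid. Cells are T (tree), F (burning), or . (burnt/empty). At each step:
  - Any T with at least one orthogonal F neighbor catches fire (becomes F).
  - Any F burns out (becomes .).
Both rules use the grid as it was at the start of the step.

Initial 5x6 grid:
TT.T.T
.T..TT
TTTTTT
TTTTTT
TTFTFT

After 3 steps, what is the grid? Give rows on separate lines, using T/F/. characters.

Step 1: 5 trees catch fire, 2 burn out
  TT.T.T
  .T..TT
  TTTTTT
  TTFTFT
  TF.F.F
Step 2: 6 trees catch fire, 5 burn out
  TT.T.T
  .T..TT
  TTFTFT
  TF.F.F
  F.....
Step 3: 5 trees catch fire, 6 burn out
  TT.T.T
  .T..FT
  TF.F.F
  F.....
  ......

TT.T.T
.T..FT
TF.F.F
F.....
......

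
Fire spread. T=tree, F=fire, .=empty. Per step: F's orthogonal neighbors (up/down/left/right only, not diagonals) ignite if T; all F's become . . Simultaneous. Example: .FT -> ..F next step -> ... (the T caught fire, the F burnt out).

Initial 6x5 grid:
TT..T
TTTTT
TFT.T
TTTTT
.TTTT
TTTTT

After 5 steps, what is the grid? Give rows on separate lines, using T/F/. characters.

Step 1: 4 trees catch fire, 1 burn out
  TT..T
  TFTTT
  F.F.T
  TFTTT
  .TTTT
  TTTTT
Step 2: 6 trees catch fire, 4 burn out
  TF..T
  F.FTT
  ....T
  F.FTT
  .FTTT
  TTTTT
Step 3: 5 trees catch fire, 6 burn out
  F...T
  ...FT
  ....T
  ...FT
  ..FTT
  TFTTT
Step 4: 5 trees catch fire, 5 burn out
  ....T
  ....F
  ....T
  ....F
  ...FT
  F.FTT
Step 5: 4 trees catch fire, 5 burn out
  ....F
  .....
  ....F
  .....
  ....F
  ...FT

....F
.....
....F
.....
....F
...FT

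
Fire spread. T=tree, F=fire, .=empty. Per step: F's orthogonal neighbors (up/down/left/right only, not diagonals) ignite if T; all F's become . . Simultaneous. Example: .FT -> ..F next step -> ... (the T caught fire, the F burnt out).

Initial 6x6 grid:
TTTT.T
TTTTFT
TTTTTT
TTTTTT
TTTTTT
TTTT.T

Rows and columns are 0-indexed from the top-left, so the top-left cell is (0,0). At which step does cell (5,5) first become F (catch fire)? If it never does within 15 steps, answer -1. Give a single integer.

Step 1: cell (5,5)='T' (+3 fires, +1 burnt)
Step 2: cell (5,5)='T' (+6 fires, +3 burnt)
Step 3: cell (5,5)='T' (+6 fires, +6 burnt)
Step 4: cell (5,5)='T' (+6 fires, +6 burnt)
Step 5: cell (5,5)='F' (+6 fires, +6 burnt)
  -> target ignites at step 5
Step 6: cell (5,5)='.' (+3 fires, +6 burnt)
Step 7: cell (5,5)='.' (+2 fires, +3 burnt)
Step 8: cell (5,5)='.' (+1 fires, +2 burnt)
Step 9: cell (5,5)='.' (+0 fires, +1 burnt)
  fire out at step 9

5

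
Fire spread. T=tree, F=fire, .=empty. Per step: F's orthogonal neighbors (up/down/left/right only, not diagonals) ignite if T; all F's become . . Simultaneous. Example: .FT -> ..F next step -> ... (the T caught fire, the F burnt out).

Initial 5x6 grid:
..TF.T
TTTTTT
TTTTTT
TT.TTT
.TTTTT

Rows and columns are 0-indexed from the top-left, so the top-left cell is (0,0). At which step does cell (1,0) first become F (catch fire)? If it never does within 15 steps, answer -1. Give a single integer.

Step 1: cell (1,0)='T' (+2 fires, +1 burnt)
Step 2: cell (1,0)='T' (+3 fires, +2 burnt)
Step 3: cell (1,0)='T' (+5 fires, +3 burnt)
Step 4: cell (1,0)='F' (+6 fires, +5 burnt)
  -> target ignites at step 4
Step 5: cell (1,0)='.' (+5 fires, +6 burnt)
Step 6: cell (1,0)='.' (+3 fires, +5 burnt)
Step 7: cell (1,0)='.' (+0 fires, +3 burnt)
  fire out at step 7

4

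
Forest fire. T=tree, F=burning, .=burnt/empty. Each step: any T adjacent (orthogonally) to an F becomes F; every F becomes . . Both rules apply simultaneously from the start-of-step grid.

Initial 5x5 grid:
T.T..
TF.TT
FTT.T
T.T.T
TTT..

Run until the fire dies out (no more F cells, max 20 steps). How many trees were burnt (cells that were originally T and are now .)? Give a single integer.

Answer: 9

Derivation:
Step 1: +3 fires, +2 burnt (F count now 3)
Step 2: +3 fires, +3 burnt (F count now 3)
Step 3: +2 fires, +3 burnt (F count now 2)
Step 4: +1 fires, +2 burnt (F count now 1)
Step 5: +0 fires, +1 burnt (F count now 0)
Fire out after step 5
Initially T: 14, now '.': 20
Total burnt (originally-T cells now '.'): 9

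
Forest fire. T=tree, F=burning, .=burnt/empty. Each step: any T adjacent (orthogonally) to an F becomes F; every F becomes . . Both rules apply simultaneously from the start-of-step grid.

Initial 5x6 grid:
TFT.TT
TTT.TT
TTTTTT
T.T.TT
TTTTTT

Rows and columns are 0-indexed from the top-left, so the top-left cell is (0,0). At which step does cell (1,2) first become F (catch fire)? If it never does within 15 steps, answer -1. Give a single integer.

Step 1: cell (1,2)='T' (+3 fires, +1 burnt)
Step 2: cell (1,2)='F' (+3 fires, +3 burnt)
  -> target ignites at step 2
Step 3: cell (1,2)='.' (+2 fires, +3 burnt)
Step 4: cell (1,2)='.' (+3 fires, +2 burnt)
Step 5: cell (1,2)='.' (+3 fires, +3 burnt)
Step 6: cell (1,2)='.' (+5 fires, +3 burnt)
Step 7: cell (1,2)='.' (+4 fires, +5 burnt)
Step 8: cell (1,2)='.' (+2 fires, +4 burnt)
Step 9: cell (1,2)='.' (+0 fires, +2 burnt)
  fire out at step 9

2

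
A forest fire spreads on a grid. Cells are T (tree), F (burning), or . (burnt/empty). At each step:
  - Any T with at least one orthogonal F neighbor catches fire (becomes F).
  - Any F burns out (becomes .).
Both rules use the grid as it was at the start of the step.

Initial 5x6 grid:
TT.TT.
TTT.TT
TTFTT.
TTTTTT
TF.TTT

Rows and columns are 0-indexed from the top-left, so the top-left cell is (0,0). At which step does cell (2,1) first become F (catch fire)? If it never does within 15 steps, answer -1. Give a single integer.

Step 1: cell (2,1)='F' (+6 fires, +2 burnt)
  -> target ignites at step 1
Step 2: cell (2,1)='.' (+5 fires, +6 burnt)
Step 3: cell (2,1)='.' (+5 fires, +5 burnt)
Step 4: cell (2,1)='.' (+5 fires, +5 burnt)
Step 5: cell (2,1)='.' (+2 fires, +5 burnt)
Step 6: cell (2,1)='.' (+0 fires, +2 burnt)
  fire out at step 6

1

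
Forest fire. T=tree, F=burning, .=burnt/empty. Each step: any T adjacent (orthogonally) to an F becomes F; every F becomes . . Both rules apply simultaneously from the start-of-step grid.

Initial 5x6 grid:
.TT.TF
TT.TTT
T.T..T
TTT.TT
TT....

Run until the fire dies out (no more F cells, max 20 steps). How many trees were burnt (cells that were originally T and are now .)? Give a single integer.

Step 1: +2 fires, +1 burnt (F count now 2)
Step 2: +2 fires, +2 burnt (F count now 2)
Step 3: +2 fires, +2 burnt (F count now 2)
Step 4: +1 fires, +2 burnt (F count now 1)
Step 5: +0 fires, +1 burnt (F count now 0)
Fire out after step 5
Initially T: 18, now '.': 19
Total burnt (originally-T cells now '.'): 7

Answer: 7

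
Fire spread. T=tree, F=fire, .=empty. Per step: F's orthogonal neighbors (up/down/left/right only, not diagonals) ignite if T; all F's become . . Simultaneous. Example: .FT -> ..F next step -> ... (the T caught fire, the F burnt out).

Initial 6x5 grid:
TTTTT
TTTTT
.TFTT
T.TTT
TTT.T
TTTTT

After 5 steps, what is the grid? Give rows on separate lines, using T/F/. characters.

Step 1: 4 trees catch fire, 1 burn out
  TTTTT
  TTFTT
  .F.FT
  T.FTT
  TTT.T
  TTTTT
Step 2: 6 trees catch fire, 4 burn out
  TTFTT
  TF.FT
  ....F
  T..FT
  TTF.T
  TTTTT
Step 3: 7 trees catch fire, 6 burn out
  TF.FT
  F...F
  .....
  T...F
  TF..T
  TTFTT
Step 4: 6 trees catch fire, 7 burn out
  F...F
  .....
  .....
  T....
  F...F
  TF.FT
Step 5: 3 trees catch fire, 6 burn out
  .....
  .....
  .....
  F....
  .....
  F...F

.....
.....
.....
F....
.....
F...F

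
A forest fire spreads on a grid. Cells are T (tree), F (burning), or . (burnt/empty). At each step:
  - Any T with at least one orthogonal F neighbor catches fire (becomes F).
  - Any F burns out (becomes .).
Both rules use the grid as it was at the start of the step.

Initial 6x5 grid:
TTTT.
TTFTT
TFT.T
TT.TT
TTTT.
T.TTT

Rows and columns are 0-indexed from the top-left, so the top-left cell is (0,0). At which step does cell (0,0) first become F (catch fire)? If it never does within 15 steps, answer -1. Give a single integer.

Step 1: cell (0,0)='T' (+6 fires, +2 burnt)
Step 2: cell (0,0)='T' (+6 fires, +6 burnt)
Step 3: cell (0,0)='F' (+4 fires, +6 burnt)
  -> target ignites at step 3
Step 4: cell (0,0)='.' (+4 fires, +4 burnt)
Step 5: cell (0,0)='.' (+2 fires, +4 burnt)
Step 6: cell (0,0)='.' (+1 fires, +2 burnt)
Step 7: cell (0,0)='.' (+0 fires, +1 burnt)
  fire out at step 7

3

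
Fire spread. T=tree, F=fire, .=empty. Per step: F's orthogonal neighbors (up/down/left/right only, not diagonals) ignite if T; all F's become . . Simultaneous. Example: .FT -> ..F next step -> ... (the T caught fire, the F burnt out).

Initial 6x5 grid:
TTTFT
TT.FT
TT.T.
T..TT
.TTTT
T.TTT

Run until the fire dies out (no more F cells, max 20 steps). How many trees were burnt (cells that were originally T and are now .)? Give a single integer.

Answer: 20

Derivation:
Step 1: +4 fires, +2 burnt (F count now 4)
Step 2: +2 fires, +4 burnt (F count now 2)
Step 3: +4 fires, +2 burnt (F count now 4)
Step 4: +5 fires, +4 burnt (F count now 5)
Step 5: +4 fires, +5 burnt (F count now 4)
Step 6: +1 fires, +4 burnt (F count now 1)
Step 7: +0 fires, +1 burnt (F count now 0)
Fire out after step 7
Initially T: 21, now '.': 29
Total burnt (originally-T cells now '.'): 20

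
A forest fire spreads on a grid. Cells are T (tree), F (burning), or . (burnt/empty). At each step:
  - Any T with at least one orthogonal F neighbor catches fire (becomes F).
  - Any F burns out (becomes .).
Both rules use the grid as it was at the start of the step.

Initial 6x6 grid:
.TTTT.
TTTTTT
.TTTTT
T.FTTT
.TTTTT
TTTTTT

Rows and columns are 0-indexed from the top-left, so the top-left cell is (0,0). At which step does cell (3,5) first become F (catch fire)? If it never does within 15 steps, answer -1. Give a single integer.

Step 1: cell (3,5)='T' (+3 fires, +1 burnt)
Step 2: cell (3,5)='T' (+7 fires, +3 burnt)
Step 3: cell (3,5)='F' (+8 fires, +7 burnt)
  -> target ignites at step 3
Step 4: cell (3,5)='.' (+8 fires, +8 burnt)
Step 5: cell (3,5)='.' (+3 fires, +8 burnt)
Step 6: cell (3,5)='.' (+0 fires, +3 burnt)
  fire out at step 6

3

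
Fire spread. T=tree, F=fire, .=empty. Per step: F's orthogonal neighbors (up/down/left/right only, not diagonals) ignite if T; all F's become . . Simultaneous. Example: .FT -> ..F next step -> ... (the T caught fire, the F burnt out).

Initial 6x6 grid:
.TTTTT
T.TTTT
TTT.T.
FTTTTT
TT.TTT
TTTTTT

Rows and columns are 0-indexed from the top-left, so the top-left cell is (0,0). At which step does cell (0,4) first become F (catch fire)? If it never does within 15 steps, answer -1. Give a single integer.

Step 1: cell (0,4)='T' (+3 fires, +1 burnt)
Step 2: cell (0,4)='T' (+5 fires, +3 burnt)
Step 3: cell (0,4)='T' (+3 fires, +5 burnt)
Step 4: cell (0,4)='T' (+4 fires, +3 burnt)
Step 5: cell (0,4)='T' (+6 fires, +4 burnt)
Step 6: cell (0,4)='T' (+5 fires, +6 burnt)
Step 7: cell (0,4)='F' (+3 fires, +5 burnt)
  -> target ignites at step 7
Step 8: cell (0,4)='.' (+1 fires, +3 burnt)
Step 9: cell (0,4)='.' (+0 fires, +1 burnt)
  fire out at step 9

7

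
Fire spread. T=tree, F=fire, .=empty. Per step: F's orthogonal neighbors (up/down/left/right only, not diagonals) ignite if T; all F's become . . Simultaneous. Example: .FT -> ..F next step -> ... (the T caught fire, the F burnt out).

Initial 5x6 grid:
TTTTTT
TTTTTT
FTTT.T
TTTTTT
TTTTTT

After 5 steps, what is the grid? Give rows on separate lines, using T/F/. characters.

Step 1: 3 trees catch fire, 1 burn out
  TTTTTT
  FTTTTT
  .FTT.T
  FTTTTT
  TTTTTT
Step 2: 5 trees catch fire, 3 burn out
  FTTTTT
  .FTTTT
  ..FT.T
  .FTTTT
  FTTTTT
Step 3: 5 trees catch fire, 5 burn out
  .FTTTT
  ..FTTT
  ...F.T
  ..FTTT
  .FTTTT
Step 4: 4 trees catch fire, 5 burn out
  ..FTTT
  ...FTT
  .....T
  ...FTT
  ..FTTT
Step 5: 4 trees catch fire, 4 burn out
  ...FTT
  ....FT
  .....T
  ....FT
  ...FTT

...FTT
....FT
.....T
....FT
...FTT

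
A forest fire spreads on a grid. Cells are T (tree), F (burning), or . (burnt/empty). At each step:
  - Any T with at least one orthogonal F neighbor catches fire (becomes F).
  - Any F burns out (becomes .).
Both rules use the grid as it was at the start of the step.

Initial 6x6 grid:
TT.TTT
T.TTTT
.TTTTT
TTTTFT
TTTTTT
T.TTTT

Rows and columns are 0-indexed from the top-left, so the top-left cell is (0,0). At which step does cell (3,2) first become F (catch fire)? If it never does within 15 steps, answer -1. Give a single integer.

Step 1: cell (3,2)='T' (+4 fires, +1 burnt)
Step 2: cell (3,2)='F' (+7 fires, +4 burnt)
  -> target ignites at step 2
Step 3: cell (3,2)='.' (+8 fires, +7 burnt)
Step 4: cell (3,2)='.' (+7 fires, +8 burnt)
Step 5: cell (3,2)='.' (+1 fires, +7 burnt)
Step 6: cell (3,2)='.' (+1 fires, +1 burnt)
Step 7: cell (3,2)='.' (+0 fires, +1 burnt)
  fire out at step 7

2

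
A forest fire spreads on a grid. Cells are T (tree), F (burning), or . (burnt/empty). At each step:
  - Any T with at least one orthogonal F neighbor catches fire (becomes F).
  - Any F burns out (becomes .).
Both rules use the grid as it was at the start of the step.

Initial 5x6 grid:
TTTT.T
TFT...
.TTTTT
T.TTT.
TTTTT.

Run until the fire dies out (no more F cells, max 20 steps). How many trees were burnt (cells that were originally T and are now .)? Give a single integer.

Answer: 20

Derivation:
Step 1: +4 fires, +1 burnt (F count now 4)
Step 2: +3 fires, +4 burnt (F count now 3)
Step 3: +3 fires, +3 burnt (F count now 3)
Step 4: +3 fires, +3 burnt (F count now 3)
Step 5: +4 fires, +3 burnt (F count now 4)
Step 6: +2 fires, +4 burnt (F count now 2)
Step 7: +1 fires, +2 burnt (F count now 1)
Step 8: +0 fires, +1 burnt (F count now 0)
Fire out after step 8
Initially T: 21, now '.': 29
Total burnt (originally-T cells now '.'): 20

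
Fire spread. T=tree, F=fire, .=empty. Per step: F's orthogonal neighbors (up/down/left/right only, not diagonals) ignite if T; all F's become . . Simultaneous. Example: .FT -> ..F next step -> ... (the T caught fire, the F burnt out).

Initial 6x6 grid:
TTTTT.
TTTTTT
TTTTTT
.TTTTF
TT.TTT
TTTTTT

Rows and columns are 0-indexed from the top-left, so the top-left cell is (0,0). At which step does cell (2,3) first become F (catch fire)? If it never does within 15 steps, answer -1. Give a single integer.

Step 1: cell (2,3)='T' (+3 fires, +1 burnt)
Step 2: cell (2,3)='T' (+5 fires, +3 burnt)
Step 3: cell (2,3)='F' (+5 fires, +5 burnt)
  -> target ignites at step 3
Step 4: cell (2,3)='.' (+5 fires, +5 burnt)
Step 5: cell (2,3)='.' (+5 fires, +5 burnt)
Step 6: cell (2,3)='.' (+5 fires, +5 burnt)
Step 7: cell (2,3)='.' (+3 fires, +5 burnt)
Step 8: cell (2,3)='.' (+1 fires, +3 burnt)
Step 9: cell (2,3)='.' (+0 fires, +1 burnt)
  fire out at step 9

3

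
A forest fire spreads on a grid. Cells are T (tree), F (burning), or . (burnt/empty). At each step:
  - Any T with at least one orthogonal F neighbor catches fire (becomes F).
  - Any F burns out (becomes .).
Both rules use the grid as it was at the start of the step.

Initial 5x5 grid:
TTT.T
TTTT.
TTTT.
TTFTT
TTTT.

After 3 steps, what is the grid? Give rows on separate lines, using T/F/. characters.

Step 1: 4 trees catch fire, 1 burn out
  TTT.T
  TTTT.
  TTFT.
  TF.FT
  TTFT.
Step 2: 7 trees catch fire, 4 burn out
  TTT.T
  TTFT.
  TF.F.
  F...F
  TF.F.
Step 3: 5 trees catch fire, 7 burn out
  TTF.T
  TF.F.
  F....
  .....
  F....

TTF.T
TF.F.
F....
.....
F....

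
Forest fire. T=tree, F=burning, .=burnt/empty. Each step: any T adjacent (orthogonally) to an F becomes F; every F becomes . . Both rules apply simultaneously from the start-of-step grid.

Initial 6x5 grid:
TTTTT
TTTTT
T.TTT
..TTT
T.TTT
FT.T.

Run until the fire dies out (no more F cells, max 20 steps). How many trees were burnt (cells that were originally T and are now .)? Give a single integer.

Answer: 2

Derivation:
Step 1: +2 fires, +1 burnt (F count now 2)
Step 2: +0 fires, +2 burnt (F count now 0)
Fire out after step 2
Initially T: 23, now '.': 9
Total burnt (originally-T cells now '.'): 2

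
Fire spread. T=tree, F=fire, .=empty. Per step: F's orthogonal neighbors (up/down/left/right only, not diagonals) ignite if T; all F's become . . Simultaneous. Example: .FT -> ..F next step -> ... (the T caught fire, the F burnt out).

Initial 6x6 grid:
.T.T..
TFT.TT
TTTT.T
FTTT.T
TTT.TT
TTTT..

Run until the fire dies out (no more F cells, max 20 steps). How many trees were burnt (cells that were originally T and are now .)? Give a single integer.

Answer: 17

Derivation:
Step 1: +7 fires, +2 burnt (F count now 7)
Step 2: +4 fires, +7 burnt (F count now 4)
Step 3: +4 fires, +4 burnt (F count now 4)
Step 4: +1 fires, +4 burnt (F count now 1)
Step 5: +1 fires, +1 burnt (F count now 1)
Step 6: +0 fires, +1 burnt (F count now 0)
Fire out after step 6
Initially T: 24, now '.': 29
Total burnt (originally-T cells now '.'): 17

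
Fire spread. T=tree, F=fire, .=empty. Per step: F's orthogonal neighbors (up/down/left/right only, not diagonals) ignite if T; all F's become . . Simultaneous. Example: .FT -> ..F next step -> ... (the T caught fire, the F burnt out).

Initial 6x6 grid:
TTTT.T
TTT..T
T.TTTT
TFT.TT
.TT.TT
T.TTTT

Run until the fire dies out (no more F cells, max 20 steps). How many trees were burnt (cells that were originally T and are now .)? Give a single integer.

Step 1: +3 fires, +1 burnt (F count now 3)
Step 2: +3 fires, +3 burnt (F count now 3)
Step 3: +4 fires, +3 burnt (F count now 4)
Step 4: +5 fires, +4 burnt (F count now 5)
Step 5: +5 fires, +5 burnt (F count now 5)
Step 6: +4 fires, +5 burnt (F count now 4)
Step 7: +2 fires, +4 burnt (F count now 2)
Step 8: +0 fires, +2 burnt (F count now 0)
Fire out after step 8
Initially T: 27, now '.': 35
Total burnt (originally-T cells now '.'): 26

Answer: 26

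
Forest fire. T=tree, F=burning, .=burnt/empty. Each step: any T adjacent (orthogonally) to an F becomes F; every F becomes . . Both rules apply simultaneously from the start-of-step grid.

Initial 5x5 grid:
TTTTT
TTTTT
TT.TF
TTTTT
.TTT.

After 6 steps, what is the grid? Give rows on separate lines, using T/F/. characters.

Step 1: 3 trees catch fire, 1 burn out
  TTTTT
  TTTTF
  TT.F.
  TTTTF
  .TTT.
Step 2: 3 trees catch fire, 3 burn out
  TTTTF
  TTTF.
  TT...
  TTTF.
  .TTT.
Step 3: 4 trees catch fire, 3 burn out
  TTTF.
  TTF..
  TT...
  TTF..
  .TTF.
Step 4: 4 trees catch fire, 4 burn out
  TTF..
  TF...
  TT...
  TF...
  .TF..
Step 5: 5 trees catch fire, 4 burn out
  TF...
  F....
  TF...
  F....
  .F...
Step 6: 2 trees catch fire, 5 burn out
  F....
  .....
  F....
  .....
  .....

F....
.....
F....
.....
.....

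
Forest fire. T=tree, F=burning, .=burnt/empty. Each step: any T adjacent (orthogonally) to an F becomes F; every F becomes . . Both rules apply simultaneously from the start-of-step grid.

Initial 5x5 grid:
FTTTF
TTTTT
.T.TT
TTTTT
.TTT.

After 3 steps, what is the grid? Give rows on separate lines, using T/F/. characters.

Step 1: 4 trees catch fire, 2 burn out
  .FTF.
  FTTTF
  .T.TT
  TTTTT
  .TTT.
Step 2: 4 trees catch fire, 4 burn out
  ..F..
  .FTF.
  .T.TF
  TTTTT
  .TTT.
Step 3: 4 trees catch fire, 4 burn out
  .....
  ..F..
  .F.F.
  TTTTF
  .TTT.

.....
..F..
.F.F.
TTTTF
.TTT.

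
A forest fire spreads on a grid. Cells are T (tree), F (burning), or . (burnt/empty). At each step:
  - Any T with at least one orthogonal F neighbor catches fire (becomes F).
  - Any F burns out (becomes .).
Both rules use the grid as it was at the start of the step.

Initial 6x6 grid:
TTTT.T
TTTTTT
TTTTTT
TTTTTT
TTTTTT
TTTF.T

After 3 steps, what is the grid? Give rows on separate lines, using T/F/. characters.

Step 1: 2 trees catch fire, 1 burn out
  TTTT.T
  TTTTTT
  TTTTTT
  TTTTTT
  TTTFTT
  TTF..T
Step 2: 4 trees catch fire, 2 burn out
  TTTT.T
  TTTTTT
  TTTTTT
  TTTFTT
  TTF.FT
  TF...T
Step 3: 6 trees catch fire, 4 burn out
  TTTT.T
  TTTTTT
  TTTFTT
  TTF.FT
  TF...F
  F....T

TTTT.T
TTTTTT
TTTFTT
TTF.FT
TF...F
F....T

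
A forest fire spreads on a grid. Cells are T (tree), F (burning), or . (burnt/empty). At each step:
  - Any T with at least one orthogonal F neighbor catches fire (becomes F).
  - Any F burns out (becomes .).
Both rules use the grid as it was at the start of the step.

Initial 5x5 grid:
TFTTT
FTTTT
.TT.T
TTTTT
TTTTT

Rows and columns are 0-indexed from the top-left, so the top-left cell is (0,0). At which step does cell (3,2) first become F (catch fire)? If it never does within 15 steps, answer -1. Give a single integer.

Step 1: cell (3,2)='T' (+3 fires, +2 burnt)
Step 2: cell (3,2)='T' (+3 fires, +3 burnt)
Step 3: cell (3,2)='T' (+4 fires, +3 burnt)
Step 4: cell (3,2)='F' (+4 fires, +4 burnt)
  -> target ignites at step 4
Step 5: cell (3,2)='.' (+4 fires, +4 burnt)
Step 6: cell (3,2)='.' (+2 fires, +4 burnt)
Step 7: cell (3,2)='.' (+1 fires, +2 burnt)
Step 8: cell (3,2)='.' (+0 fires, +1 burnt)
  fire out at step 8

4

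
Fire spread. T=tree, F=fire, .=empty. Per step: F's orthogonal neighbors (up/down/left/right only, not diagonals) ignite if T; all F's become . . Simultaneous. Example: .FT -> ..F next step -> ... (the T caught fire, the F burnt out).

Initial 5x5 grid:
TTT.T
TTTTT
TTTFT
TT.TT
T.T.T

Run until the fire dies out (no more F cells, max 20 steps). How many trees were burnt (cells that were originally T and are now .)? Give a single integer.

Step 1: +4 fires, +1 burnt (F count now 4)
Step 2: +4 fires, +4 burnt (F count now 4)
Step 3: +6 fires, +4 burnt (F count now 6)
Step 4: +3 fires, +6 burnt (F count now 3)
Step 5: +2 fires, +3 burnt (F count now 2)
Step 6: +0 fires, +2 burnt (F count now 0)
Fire out after step 6
Initially T: 20, now '.': 24
Total burnt (originally-T cells now '.'): 19

Answer: 19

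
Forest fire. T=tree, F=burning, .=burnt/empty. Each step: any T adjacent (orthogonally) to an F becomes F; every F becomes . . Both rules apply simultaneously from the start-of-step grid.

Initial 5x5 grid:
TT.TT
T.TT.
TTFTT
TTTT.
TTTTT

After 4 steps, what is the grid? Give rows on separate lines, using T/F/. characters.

Step 1: 4 trees catch fire, 1 burn out
  TT.TT
  T.FT.
  TF.FT
  TTFT.
  TTTTT
Step 2: 6 trees catch fire, 4 burn out
  TT.TT
  T..F.
  F...F
  TF.F.
  TTFTT
Step 3: 5 trees catch fire, 6 burn out
  TT.FT
  F....
  .....
  F....
  TF.FT
Step 4: 4 trees catch fire, 5 burn out
  FT..F
  .....
  .....
  .....
  F...F

FT..F
.....
.....
.....
F...F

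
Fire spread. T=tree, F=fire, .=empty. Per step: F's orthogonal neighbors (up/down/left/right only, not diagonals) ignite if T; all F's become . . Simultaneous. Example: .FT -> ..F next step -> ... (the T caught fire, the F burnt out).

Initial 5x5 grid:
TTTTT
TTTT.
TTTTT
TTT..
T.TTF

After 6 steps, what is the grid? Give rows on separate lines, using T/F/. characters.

Step 1: 1 trees catch fire, 1 burn out
  TTTTT
  TTTT.
  TTTTT
  TTT..
  T.TF.
Step 2: 1 trees catch fire, 1 burn out
  TTTTT
  TTTT.
  TTTTT
  TTT..
  T.F..
Step 3: 1 trees catch fire, 1 burn out
  TTTTT
  TTTT.
  TTTTT
  TTF..
  T....
Step 4: 2 trees catch fire, 1 burn out
  TTTTT
  TTTT.
  TTFTT
  TF...
  T....
Step 5: 4 trees catch fire, 2 burn out
  TTTTT
  TTFT.
  TF.FT
  F....
  T....
Step 6: 6 trees catch fire, 4 burn out
  TTFTT
  TF.F.
  F...F
  .....
  F....

TTFTT
TF.F.
F...F
.....
F....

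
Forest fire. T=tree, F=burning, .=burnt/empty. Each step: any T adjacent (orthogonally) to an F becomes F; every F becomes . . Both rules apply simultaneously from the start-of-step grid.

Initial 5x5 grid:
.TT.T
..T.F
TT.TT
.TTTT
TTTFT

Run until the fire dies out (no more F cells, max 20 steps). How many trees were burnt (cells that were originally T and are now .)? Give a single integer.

Step 1: +5 fires, +2 burnt (F count now 5)
Step 2: +4 fires, +5 burnt (F count now 4)
Step 3: +2 fires, +4 burnt (F count now 2)
Step 4: +1 fires, +2 burnt (F count now 1)
Step 5: +1 fires, +1 burnt (F count now 1)
Step 6: +0 fires, +1 burnt (F count now 0)
Fire out after step 6
Initially T: 16, now '.': 22
Total burnt (originally-T cells now '.'): 13

Answer: 13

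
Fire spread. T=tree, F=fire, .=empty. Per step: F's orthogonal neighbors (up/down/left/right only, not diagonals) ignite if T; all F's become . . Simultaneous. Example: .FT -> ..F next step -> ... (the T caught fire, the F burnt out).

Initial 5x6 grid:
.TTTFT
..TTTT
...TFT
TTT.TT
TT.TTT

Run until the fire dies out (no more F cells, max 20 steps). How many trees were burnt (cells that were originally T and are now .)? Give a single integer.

Step 1: +6 fires, +2 burnt (F count now 6)
Step 2: +5 fires, +6 burnt (F count now 5)
Step 3: +4 fires, +5 burnt (F count now 4)
Step 4: +0 fires, +4 burnt (F count now 0)
Fire out after step 4
Initially T: 20, now '.': 25
Total burnt (originally-T cells now '.'): 15

Answer: 15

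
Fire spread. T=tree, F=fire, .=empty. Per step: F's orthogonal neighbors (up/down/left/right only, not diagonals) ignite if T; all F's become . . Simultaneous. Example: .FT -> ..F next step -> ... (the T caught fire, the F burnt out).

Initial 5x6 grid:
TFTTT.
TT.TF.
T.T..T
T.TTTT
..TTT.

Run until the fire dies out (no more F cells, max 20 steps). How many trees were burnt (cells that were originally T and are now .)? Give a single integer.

Answer: 9

Derivation:
Step 1: +5 fires, +2 burnt (F count now 5)
Step 2: +2 fires, +5 burnt (F count now 2)
Step 3: +1 fires, +2 burnt (F count now 1)
Step 4: +1 fires, +1 burnt (F count now 1)
Step 5: +0 fires, +1 burnt (F count now 0)
Fire out after step 5
Initially T: 18, now '.': 21
Total burnt (originally-T cells now '.'): 9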